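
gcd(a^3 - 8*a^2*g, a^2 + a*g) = a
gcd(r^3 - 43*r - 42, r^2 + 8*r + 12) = r + 6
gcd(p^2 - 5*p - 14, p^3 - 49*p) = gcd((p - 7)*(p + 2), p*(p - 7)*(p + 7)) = p - 7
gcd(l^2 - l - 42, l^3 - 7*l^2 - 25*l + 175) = l - 7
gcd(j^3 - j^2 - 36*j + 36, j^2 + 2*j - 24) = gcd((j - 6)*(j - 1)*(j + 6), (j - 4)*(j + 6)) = j + 6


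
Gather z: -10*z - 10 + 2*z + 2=-8*z - 8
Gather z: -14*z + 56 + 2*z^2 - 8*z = 2*z^2 - 22*z + 56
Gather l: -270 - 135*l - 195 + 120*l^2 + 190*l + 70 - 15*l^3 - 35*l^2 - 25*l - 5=-15*l^3 + 85*l^2 + 30*l - 400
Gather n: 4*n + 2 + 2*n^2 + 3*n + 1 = 2*n^2 + 7*n + 3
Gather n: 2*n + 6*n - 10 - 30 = 8*n - 40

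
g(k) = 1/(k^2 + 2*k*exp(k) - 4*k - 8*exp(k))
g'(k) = (-2*k*exp(k) - 2*k + 6*exp(k) + 4)/(k^2 + 2*k*exp(k) - 4*k - 8*exp(k))^2 = 2*(-k*exp(k) - k + 3*exp(k) + 2)/(k^2 + 2*k*exp(k) - 4*k - 8*exp(k))^2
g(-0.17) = -0.16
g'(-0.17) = 0.24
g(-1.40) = 0.20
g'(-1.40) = 0.37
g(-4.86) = 0.02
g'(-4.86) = 0.01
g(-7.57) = 0.01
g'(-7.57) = 0.00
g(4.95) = 0.00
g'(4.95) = -0.01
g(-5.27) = 0.02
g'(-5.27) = 0.01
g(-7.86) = 0.01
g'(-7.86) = 0.00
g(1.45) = -0.04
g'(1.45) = 0.02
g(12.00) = 0.00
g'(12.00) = 0.00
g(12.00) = 0.00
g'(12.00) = 0.00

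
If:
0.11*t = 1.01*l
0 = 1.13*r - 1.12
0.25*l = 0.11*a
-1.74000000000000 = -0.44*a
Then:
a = 3.95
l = 1.74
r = 0.99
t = 15.98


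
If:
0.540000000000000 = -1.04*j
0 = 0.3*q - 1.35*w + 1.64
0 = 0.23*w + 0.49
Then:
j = -0.52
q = -15.05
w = -2.13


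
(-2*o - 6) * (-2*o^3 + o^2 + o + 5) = 4*o^4 + 10*o^3 - 8*o^2 - 16*o - 30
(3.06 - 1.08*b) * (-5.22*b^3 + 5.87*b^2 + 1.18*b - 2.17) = 5.6376*b^4 - 22.3128*b^3 + 16.6878*b^2 + 5.9544*b - 6.6402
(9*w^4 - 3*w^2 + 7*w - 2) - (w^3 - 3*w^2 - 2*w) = 9*w^4 - w^3 + 9*w - 2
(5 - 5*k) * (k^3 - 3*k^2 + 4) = -5*k^4 + 20*k^3 - 15*k^2 - 20*k + 20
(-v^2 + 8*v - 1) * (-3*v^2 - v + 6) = 3*v^4 - 23*v^3 - 11*v^2 + 49*v - 6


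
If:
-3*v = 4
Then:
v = -4/3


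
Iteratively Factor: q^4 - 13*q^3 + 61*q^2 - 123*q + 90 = (q - 5)*(q^3 - 8*q^2 + 21*q - 18) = (q - 5)*(q - 3)*(q^2 - 5*q + 6) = (q - 5)*(q - 3)*(q - 2)*(q - 3)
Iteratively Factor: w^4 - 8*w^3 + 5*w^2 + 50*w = (w - 5)*(w^3 - 3*w^2 - 10*w) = w*(w - 5)*(w^2 - 3*w - 10) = w*(w - 5)*(w + 2)*(w - 5)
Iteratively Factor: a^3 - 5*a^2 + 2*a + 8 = (a + 1)*(a^2 - 6*a + 8) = (a - 4)*(a + 1)*(a - 2)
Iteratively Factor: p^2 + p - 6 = (p - 2)*(p + 3)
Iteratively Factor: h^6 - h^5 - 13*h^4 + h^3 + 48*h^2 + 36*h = (h + 1)*(h^5 - 2*h^4 - 11*h^3 + 12*h^2 + 36*h) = h*(h + 1)*(h^4 - 2*h^3 - 11*h^2 + 12*h + 36) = h*(h - 3)*(h + 1)*(h^3 + h^2 - 8*h - 12) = h*(h - 3)*(h + 1)*(h + 2)*(h^2 - h - 6) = h*(h - 3)^2*(h + 1)*(h + 2)*(h + 2)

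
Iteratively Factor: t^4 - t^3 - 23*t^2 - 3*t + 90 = (t - 2)*(t^3 + t^2 - 21*t - 45) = (t - 2)*(t + 3)*(t^2 - 2*t - 15) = (t - 2)*(t + 3)^2*(t - 5)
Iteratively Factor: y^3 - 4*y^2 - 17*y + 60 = (y - 5)*(y^2 + y - 12) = (y - 5)*(y + 4)*(y - 3)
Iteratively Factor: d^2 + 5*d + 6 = (d + 2)*(d + 3)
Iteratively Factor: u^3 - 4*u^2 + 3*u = (u)*(u^2 - 4*u + 3) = u*(u - 3)*(u - 1)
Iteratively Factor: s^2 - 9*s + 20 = (s - 4)*(s - 5)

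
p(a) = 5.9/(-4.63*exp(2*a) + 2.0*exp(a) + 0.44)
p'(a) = 5.9*(9.26*exp(2*a) - 2.0*exp(a))/(-4.63*exp(2*a) + 2.0*exp(a) + 0.44)^2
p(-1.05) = 10.30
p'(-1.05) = 7.80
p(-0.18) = -5.27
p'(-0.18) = 22.54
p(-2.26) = 9.86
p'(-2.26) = -1.78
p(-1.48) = 9.00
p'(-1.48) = 0.34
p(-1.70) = 9.07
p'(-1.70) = -0.78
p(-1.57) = 9.00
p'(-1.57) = -0.21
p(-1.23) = 9.38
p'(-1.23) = 3.08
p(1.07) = -0.18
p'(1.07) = 0.39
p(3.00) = 0.00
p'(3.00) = 0.01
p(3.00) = 0.00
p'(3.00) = 0.01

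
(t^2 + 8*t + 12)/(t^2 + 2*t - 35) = (t^2 + 8*t + 12)/(t^2 + 2*t - 35)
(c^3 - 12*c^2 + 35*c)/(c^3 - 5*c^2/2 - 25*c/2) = 2*(c - 7)/(2*c + 5)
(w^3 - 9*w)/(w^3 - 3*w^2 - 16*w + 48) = w*(w + 3)/(w^2 - 16)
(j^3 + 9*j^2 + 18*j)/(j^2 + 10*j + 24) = j*(j + 3)/(j + 4)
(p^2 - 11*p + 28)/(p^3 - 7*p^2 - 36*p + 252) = (p - 4)/(p^2 - 36)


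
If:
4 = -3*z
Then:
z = -4/3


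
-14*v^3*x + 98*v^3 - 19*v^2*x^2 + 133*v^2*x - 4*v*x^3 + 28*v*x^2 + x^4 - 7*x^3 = (-7*v + x)*(v + x)*(2*v + x)*(x - 7)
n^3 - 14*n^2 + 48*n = n*(n - 8)*(n - 6)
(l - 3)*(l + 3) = l^2 - 9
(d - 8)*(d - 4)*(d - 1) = d^3 - 13*d^2 + 44*d - 32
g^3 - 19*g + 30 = (g - 3)*(g - 2)*(g + 5)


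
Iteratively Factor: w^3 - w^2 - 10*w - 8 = (w - 4)*(w^2 + 3*w + 2) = (w - 4)*(w + 2)*(w + 1)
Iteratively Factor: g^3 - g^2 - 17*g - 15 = (g - 5)*(g^2 + 4*g + 3) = (g - 5)*(g + 3)*(g + 1)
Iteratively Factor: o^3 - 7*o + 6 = (o - 2)*(o^2 + 2*o - 3) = (o - 2)*(o - 1)*(o + 3)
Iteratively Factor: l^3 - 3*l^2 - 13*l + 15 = (l - 1)*(l^2 - 2*l - 15) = (l - 1)*(l + 3)*(l - 5)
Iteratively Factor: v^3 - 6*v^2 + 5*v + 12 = (v - 3)*(v^2 - 3*v - 4) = (v - 4)*(v - 3)*(v + 1)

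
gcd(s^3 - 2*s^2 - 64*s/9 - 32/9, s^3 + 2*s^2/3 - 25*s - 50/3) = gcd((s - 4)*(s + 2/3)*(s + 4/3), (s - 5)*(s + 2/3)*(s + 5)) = s + 2/3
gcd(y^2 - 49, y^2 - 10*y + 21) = y - 7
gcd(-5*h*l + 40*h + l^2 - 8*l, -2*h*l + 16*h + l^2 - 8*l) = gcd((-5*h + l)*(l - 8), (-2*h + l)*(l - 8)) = l - 8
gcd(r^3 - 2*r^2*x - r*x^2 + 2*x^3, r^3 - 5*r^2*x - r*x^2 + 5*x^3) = -r^2 + x^2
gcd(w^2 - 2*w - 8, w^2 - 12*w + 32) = w - 4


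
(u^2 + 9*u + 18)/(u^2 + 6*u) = (u + 3)/u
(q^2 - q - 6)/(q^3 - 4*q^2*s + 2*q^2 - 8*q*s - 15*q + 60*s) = (q + 2)/(q^2 - 4*q*s + 5*q - 20*s)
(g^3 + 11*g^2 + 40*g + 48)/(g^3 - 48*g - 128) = (g + 3)/(g - 8)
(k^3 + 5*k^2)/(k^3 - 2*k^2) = (k + 5)/(k - 2)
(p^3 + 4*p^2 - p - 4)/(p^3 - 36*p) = (p^3 + 4*p^2 - p - 4)/(p*(p^2 - 36))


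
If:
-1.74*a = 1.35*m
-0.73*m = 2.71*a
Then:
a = 0.00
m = 0.00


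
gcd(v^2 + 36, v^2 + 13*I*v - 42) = v + 6*I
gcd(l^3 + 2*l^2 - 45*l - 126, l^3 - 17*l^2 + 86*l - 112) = l - 7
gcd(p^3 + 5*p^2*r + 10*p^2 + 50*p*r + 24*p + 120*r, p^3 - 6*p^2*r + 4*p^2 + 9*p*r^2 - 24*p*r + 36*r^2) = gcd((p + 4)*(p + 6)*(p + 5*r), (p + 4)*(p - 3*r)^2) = p + 4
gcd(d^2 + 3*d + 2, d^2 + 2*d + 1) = d + 1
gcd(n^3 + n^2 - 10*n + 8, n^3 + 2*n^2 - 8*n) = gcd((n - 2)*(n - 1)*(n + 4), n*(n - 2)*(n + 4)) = n^2 + 2*n - 8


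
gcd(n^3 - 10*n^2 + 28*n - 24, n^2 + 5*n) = 1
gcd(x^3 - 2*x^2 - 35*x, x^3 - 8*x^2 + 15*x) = x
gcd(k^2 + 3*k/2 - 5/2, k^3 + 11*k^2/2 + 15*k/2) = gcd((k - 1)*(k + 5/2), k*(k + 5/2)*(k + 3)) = k + 5/2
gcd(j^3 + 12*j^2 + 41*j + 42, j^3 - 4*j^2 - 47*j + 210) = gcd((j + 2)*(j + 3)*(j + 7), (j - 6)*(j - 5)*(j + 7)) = j + 7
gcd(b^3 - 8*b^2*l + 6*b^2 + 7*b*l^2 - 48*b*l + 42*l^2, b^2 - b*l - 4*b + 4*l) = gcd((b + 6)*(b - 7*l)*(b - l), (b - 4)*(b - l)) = b - l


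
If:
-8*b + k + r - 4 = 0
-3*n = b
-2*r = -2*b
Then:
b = r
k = 7*r + 4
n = -r/3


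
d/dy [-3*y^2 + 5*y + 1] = 5 - 6*y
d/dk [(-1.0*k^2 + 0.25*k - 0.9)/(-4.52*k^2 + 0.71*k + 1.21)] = (0.42*k^2 - 10.556*k + 0.9415)/(20.4304*k^4 - 6.4184*k^3 - 10.4343*k^2 + 1.7182*k + 1.4641)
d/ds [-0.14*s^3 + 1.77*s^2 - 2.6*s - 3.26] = -0.42*s^2 + 3.54*s - 2.6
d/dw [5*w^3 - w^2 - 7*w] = 15*w^2 - 2*w - 7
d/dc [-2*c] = -2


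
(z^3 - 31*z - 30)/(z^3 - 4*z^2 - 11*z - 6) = (z + 5)/(z + 1)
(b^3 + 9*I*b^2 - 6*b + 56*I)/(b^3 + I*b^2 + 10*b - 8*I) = (b + 7*I)/(b - I)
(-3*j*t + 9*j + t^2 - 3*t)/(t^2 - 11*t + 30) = (-3*j*t + 9*j + t^2 - 3*t)/(t^2 - 11*t + 30)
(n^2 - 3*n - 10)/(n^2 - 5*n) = (n + 2)/n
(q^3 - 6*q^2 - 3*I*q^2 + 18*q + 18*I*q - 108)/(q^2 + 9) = (q^2 - 6*q*(1 + I) + 36*I)/(q - 3*I)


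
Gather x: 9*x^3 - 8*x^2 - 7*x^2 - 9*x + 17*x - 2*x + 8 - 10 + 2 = 9*x^3 - 15*x^2 + 6*x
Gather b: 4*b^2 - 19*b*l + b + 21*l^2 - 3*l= 4*b^2 + b*(1 - 19*l) + 21*l^2 - 3*l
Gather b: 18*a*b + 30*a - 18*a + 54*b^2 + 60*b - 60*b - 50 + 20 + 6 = 18*a*b + 12*a + 54*b^2 - 24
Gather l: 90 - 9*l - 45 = 45 - 9*l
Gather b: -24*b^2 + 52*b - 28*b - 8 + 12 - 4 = -24*b^2 + 24*b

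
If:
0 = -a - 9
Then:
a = -9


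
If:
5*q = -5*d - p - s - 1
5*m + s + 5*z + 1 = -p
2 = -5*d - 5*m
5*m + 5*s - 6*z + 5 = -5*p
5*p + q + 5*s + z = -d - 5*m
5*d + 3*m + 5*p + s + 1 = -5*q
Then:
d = 517/645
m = -155/129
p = 155/172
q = -264/215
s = 119/516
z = 100/129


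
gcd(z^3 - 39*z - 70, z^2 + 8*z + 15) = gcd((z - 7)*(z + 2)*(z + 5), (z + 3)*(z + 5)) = z + 5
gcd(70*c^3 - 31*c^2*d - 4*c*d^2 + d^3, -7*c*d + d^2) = 7*c - d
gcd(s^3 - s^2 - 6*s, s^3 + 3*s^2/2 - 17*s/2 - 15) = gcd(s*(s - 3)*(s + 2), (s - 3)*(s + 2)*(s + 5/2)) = s^2 - s - 6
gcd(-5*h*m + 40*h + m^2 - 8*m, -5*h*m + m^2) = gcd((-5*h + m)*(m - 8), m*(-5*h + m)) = 5*h - m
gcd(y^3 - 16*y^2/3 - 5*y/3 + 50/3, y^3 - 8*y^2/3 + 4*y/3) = y - 2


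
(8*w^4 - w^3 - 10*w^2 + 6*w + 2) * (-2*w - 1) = -16*w^5 - 6*w^4 + 21*w^3 - 2*w^2 - 10*w - 2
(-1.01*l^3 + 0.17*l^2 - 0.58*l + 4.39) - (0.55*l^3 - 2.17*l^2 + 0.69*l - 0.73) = -1.56*l^3 + 2.34*l^2 - 1.27*l + 5.12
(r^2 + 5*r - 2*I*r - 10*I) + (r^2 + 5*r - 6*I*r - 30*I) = 2*r^2 + 10*r - 8*I*r - 40*I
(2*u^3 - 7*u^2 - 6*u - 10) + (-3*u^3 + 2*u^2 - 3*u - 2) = -u^3 - 5*u^2 - 9*u - 12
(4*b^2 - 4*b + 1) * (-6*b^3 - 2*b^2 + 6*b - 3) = -24*b^5 + 16*b^4 + 26*b^3 - 38*b^2 + 18*b - 3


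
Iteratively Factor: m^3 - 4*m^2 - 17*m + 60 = (m - 5)*(m^2 + m - 12) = (m - 5)*(m - 3)*(m + 4)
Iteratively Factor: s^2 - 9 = (s + 3)*(s - 3)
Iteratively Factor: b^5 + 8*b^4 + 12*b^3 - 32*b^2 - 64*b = (b)*(b^4 + 8*b^3 + 12*b^2 - 32*b - 64) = b*(b + 2)*(b^3 + 6*b^2 - 32) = b*(b + 2)*(b + 4)*(b^2 + 2*b - 8) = b*(b + 2)*(b + 4)^2*(b - 2)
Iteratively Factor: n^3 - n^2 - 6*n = (n)*(n^2 - n - 6) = n*(n - 3)*(n + 2)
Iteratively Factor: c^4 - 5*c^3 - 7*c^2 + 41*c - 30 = (c - 1)*(c^3 - 4*c^2 - 11*c + 30) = (c - 1)*(c + 3)*(c^2 - 7*c + 10) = (c - 5)*(c - 1)*(c + 3)*(c - 2)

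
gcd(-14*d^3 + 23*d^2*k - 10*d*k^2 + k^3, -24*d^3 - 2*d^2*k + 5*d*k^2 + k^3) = 2*d - k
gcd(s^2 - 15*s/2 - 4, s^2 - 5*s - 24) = s - 8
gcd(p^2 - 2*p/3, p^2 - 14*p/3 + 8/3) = p - 2/3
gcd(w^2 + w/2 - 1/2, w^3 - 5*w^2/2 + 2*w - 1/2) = w - 1/2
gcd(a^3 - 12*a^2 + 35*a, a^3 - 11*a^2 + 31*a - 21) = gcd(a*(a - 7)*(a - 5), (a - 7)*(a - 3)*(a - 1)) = a - 7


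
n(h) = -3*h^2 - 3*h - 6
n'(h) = -6*h - 3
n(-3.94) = -40.75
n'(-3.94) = 20.64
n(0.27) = -7.03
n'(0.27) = -4.62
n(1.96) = -23.40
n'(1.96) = -14.76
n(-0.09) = -5.75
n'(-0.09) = -2.46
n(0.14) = -6.48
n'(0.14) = -3.84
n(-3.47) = -31.71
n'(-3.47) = 17.82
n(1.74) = -20.30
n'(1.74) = -13.44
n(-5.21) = -71.80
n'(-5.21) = 28.26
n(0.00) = -6.00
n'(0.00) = -3.00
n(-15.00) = -636.00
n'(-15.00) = 87.00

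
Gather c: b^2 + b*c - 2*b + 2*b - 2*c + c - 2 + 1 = b^2 + c*(b - 1) - 1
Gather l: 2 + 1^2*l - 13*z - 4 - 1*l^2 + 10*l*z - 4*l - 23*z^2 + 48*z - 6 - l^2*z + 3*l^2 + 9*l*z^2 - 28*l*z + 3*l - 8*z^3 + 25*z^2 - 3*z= l^2*(2 - z) + l*(9*z^2 - 18*z) - 8*z^3 + 2*z^2 + 32*z - 8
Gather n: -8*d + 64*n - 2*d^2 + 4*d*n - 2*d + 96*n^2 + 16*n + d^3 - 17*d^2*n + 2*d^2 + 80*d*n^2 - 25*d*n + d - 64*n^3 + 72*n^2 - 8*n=d^3 - 9*d - 64*n^3 + n^2*(80*d + 168) + n*(-17*d^2 - 21*d + 72)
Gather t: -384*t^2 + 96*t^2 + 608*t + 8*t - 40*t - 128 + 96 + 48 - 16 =-288*t^2 + 576*t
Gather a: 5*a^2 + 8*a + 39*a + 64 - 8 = 5*a^2 + 47*a + 56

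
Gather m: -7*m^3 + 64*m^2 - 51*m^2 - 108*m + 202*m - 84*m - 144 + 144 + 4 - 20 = -7*m^3 + 13*m^2 + 10*m - 16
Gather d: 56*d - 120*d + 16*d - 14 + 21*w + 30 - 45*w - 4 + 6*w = -48*d - 18*w + 12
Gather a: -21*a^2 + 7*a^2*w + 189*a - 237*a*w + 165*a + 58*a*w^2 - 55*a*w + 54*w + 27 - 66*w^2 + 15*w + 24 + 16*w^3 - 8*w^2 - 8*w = a^2*(7*w - 21) + a*(58*w^2 - 292*w + 354) + 16*w^3 - 74*w^2 + 61*w + 51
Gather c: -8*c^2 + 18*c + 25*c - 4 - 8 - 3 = -8*c^2 + 43*c - 15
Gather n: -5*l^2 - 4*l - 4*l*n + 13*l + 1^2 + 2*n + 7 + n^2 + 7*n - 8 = -5*l^2 + 9*l + n^2 + n*(9 - 4*l)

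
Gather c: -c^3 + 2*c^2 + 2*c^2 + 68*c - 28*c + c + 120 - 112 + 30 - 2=-c^3 + 4*c^2 + 41*c + 36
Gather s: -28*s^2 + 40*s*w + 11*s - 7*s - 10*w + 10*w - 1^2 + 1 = -28*s^2 + s*(40*w + 4)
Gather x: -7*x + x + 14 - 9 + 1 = 6 - 6*x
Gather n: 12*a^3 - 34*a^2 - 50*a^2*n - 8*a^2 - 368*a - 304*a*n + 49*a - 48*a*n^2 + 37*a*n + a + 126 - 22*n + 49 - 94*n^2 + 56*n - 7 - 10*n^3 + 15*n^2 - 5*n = 12*a^3 - 42*a^2 - 318*a - 10*n^3 + n^2*(-48*a - 79) + n*(-50*a^2 - 267*a + 29) + 168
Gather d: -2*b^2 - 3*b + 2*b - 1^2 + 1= -2*b^2 - b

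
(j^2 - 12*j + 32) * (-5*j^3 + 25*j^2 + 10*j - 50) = -5*j^5 + 85*j^4 - 450*j^3 + 630*j^2 + 920*j - 1600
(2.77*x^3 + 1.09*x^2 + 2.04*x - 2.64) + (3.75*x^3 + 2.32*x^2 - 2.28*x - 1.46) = 6.52*x^3 + 3.41*x^2 - 0.24*x - 4.1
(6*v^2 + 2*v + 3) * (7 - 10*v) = -60*v^3 + 22*v^2 - 16*v + 21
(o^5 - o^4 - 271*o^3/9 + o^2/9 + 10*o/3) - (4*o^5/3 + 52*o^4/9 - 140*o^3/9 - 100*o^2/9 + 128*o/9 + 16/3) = -o^5/3 - 61*o^4/9 - 131*o^3/9 + 101*o^2/9 - 98*o/9 - 16/3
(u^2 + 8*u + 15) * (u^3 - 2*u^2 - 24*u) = u^5 + 6*u^4 - 25*u^3 - 222*u^2 - 360*u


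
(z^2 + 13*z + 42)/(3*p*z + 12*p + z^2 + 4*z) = (z^2 + 13*z + 42)/(3*p*z + 12*p + z^2 + 4*z)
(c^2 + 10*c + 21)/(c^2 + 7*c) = (c + 3)/c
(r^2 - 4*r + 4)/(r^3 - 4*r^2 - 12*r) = (-r^2 + 4*r - 4)/(r*(-r^2 + 4*r + 12))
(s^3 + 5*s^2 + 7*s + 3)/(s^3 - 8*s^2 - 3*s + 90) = (s^2 + 2*s + 1)/(s^2 - 11*s + 30)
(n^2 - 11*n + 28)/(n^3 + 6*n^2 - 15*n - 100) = (n - 7)/(n^2 + 10*n + 25)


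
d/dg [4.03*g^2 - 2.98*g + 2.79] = 8.06*g - 2.98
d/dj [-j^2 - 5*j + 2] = -2*j - 5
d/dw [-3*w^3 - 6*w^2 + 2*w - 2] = -9*w^2 - 12*w + 2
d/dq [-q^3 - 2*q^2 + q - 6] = -3*q^2 - 4*q + 1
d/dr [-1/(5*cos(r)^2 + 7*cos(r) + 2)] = -(10*cos(r) + 7)*sin(r)/(5*cos(r)^2 + 7*cos(r) + 2)^2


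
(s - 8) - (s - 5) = -3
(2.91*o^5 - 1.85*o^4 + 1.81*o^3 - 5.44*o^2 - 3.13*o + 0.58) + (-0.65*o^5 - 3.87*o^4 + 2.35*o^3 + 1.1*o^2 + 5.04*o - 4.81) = 2.26*o^5 - 5.72*o^4 + 4.16*o^3 - 4.34*o^2 + 1.91*o - 4.23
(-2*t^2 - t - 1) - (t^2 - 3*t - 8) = -3*t^2 + 2*t + 7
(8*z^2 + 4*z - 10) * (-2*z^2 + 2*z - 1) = -16*z^4 + 8*z^3 + 20*z^2 - 24*z + 10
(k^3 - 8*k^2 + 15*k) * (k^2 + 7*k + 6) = k^5 - k^4 - 35*k^3 + 57*k^2 + 90*k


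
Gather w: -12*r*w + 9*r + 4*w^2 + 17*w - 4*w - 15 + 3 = 9*r + 4*w^2 + w*(13 - 12*r) - 12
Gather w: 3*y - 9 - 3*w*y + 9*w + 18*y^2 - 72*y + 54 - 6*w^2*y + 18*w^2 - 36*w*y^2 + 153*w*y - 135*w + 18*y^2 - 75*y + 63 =w^2*(18 - 6*y) + w*(-36*y^2 + 150*y - 126) + 36*y^2 - 144*y + 108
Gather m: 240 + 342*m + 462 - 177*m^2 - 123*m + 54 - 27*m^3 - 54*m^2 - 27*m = -27*m^3 - 231*m^2 + 192*m + 756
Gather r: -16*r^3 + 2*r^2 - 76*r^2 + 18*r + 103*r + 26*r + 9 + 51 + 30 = -16*r^3 - 74*r^2 + 147*r + 90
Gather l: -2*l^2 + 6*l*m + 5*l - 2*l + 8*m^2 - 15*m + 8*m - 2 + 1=-2*l^2 + l*(6*m + 3) + 8*m^2 - 7*m - 1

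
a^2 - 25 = (a - 5)*(a + 5)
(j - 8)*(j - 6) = j^2 - 14*j + 48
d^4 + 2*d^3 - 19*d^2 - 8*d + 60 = (d - 3)*(d - 2)*(d + 2)*(d + 5)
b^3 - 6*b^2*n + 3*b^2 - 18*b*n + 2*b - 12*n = (b + 1)*(b + 2)*(b - 6*n)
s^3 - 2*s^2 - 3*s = s*(s - 3)*(s + 1)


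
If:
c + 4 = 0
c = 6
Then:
No Solution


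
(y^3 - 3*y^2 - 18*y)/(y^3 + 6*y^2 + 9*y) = (y - 6)/(y + 3)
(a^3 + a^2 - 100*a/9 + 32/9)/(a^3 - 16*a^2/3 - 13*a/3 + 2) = (3*a^2 + 4*a - 32)/(3*(a^2 - 5*a - 6))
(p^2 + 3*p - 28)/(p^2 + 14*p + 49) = (p - 4)/(p + 7)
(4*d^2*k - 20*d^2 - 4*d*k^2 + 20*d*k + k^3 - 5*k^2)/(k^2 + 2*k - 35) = (4*d^2 - 4*d*k + k^2)/(k + 7)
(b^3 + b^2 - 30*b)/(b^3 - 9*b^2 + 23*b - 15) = b*(b + 6)/(b^2 - 4*b + 3)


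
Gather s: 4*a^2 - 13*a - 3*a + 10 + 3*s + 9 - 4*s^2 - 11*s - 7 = 4*a^2 - 16*a - 4*s^2 - 8*s + 12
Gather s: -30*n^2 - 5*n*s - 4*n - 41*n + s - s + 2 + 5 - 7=-30*n^2 - 5*n*s - 45*n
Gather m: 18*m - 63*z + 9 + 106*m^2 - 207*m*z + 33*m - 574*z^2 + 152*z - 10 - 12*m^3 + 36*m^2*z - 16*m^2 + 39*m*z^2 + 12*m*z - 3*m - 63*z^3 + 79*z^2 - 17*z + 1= -12*m^3 + m^2*(36*z + 90) + m*(39*z^2 - 195*z + 48) - 63*z^3 - 495*z^2 + 72*z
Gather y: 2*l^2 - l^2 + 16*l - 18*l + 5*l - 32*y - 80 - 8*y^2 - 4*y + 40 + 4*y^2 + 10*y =l^2 + 3*l - 4*y^2 - 26*y - 40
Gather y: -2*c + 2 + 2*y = -2*c + 2*y + 2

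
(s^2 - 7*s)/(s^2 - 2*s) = (s - 7)/(s - 2)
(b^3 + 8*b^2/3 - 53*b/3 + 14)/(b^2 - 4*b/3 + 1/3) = (3*b^2 + 11*b - 42)/(3*b - 1)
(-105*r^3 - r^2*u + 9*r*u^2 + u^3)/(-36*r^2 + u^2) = (105*r^3 + r^2*u - 9*r*u^2 - u^3)/(36*r^2 - u^2)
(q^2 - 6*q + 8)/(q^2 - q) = (q^2 - 6*q + 8)/(q*(q - 1))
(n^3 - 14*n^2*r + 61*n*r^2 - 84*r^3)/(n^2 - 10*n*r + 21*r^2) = n - 4*r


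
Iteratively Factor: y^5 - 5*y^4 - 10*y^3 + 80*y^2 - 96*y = (y - 4)*(y^4 - y^3 - 14*y^2 + 24*y) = (y - 4)*(y + 4)*(y^3 - 5*y^2 + 6*y) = (y - 4)*(y - 3)*(y + 4)*(y^2 - 2*y) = (y - 4)*(y - 3)*(y - 2)*(y + 4)*(y)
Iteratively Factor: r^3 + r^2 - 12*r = (r + 4)*(r^2 - 3*r) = r*(r + 4)*(r - 3)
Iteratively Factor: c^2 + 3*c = (c)*(c + 3)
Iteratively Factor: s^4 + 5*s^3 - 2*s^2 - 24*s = (s)*(s^3 + 5*s^2 - 2*s - 24) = s*(s + 3)*(s^2 + 2*s - 8) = s*(s - 2)*(s + 3)*(s + 4)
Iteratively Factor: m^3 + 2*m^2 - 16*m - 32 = (m - 4)*(m^2 + 6*m + 8) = (m - 4)*(m + 4)*(m + 2)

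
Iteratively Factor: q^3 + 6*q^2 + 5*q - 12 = (q + 4)*(q^2 + 2*q - 3) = (q - 1)*(q + 4)*(q + 3)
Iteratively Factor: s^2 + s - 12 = (s - 3)*(s + 4)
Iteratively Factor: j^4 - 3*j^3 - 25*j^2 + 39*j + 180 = (j + 3)*(j^3 - 6*j^2 - 7*j + 60) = (j - 4)*(j + 3)*(j^2 - 2*j - 15) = (j - 5)*(j - 4)*(j + 3)*(j + 3)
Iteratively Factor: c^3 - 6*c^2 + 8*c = (c)*(c^2 - 6*c + 8) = c*(c - 2)*(c - 4)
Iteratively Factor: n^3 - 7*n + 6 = (n - 2)*(n^2 + 2*n - 3) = (n - 2)*(n - 1)*(n + 3)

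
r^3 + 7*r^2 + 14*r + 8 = (r + 1)*(r + 2)*(r + 4)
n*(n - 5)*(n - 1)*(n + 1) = n^4 - 5*n^3 - n^2 + 5*n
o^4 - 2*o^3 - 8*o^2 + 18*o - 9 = (o - 3)*(o - 1)^2*(o + 3)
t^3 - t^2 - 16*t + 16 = (t - 4)*(t - 1)*(t + 4)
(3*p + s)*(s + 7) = 3*p*s + 21*p + s^2 + 7*s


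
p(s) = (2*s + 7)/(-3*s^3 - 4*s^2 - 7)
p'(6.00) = 0.01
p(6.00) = -0.02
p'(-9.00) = 0.00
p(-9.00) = -0.00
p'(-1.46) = 0.48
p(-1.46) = -0.66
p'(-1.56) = 0.91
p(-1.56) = -0.73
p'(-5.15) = -0.00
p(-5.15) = -0.01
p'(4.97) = 0.02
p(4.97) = -0.04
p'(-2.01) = 43.54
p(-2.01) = 2.48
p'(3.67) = 0.04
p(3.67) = -0.07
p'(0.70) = 0.64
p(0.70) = -0.84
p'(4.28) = 0.02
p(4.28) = -0.05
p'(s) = (2*s + 7)*(9*s^2 + 8*s)/(-3*s^3 - 4*s^2 - 7)^2 + 2/(-3*s^3 - 4*s^2 - 7) = (-6*s^3 - 8*s^2 + s*(2*s + 7)*(9*s + 8) - 14)/(3*s^3 + 4*s^2 + 7)^2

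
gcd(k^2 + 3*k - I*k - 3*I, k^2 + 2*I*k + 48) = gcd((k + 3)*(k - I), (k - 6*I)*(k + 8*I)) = 1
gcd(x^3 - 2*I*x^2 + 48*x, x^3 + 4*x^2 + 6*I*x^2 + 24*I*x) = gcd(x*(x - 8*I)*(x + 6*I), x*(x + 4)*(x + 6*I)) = x^2 + 6*I*x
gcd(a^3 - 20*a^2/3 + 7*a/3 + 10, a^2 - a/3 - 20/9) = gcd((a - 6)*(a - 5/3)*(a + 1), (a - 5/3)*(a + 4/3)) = a - 5/3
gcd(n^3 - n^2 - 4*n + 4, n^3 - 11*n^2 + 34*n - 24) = n - 1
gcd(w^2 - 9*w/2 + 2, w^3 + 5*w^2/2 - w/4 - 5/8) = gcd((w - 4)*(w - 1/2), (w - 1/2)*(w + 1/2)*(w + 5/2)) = w - 1/2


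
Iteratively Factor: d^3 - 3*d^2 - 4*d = (d)*(d^2 - 3*d - 4) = d*(d + 1)*(d - 4)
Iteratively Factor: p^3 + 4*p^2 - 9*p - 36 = (p + 4)*(p^2 - 9) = (p + 3)*(p + 4)*(p - 3)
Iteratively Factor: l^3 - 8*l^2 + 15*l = (l - 5)*(l^2 - 3*l) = (l - 5)*(l - 3)*(l)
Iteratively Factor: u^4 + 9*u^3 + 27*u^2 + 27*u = (u + 3)*(u^3 + 6*u^2 + 9*u) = u*(u + 3)*(u^2 + 6*u + 9) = u*(u + 3)^2*(u + 3)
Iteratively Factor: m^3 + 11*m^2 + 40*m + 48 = (m + 4)*(m^2 + 7*m + 12) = (m + 4)^2*(m + 3)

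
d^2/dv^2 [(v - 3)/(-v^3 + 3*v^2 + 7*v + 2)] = 2*((v - 3)*(-3*v^2 + 6*v + 7)^2 + (3*v^2 - 6*v + 3*(v - 3)*(v - 1) - 7)*(-v^3 + 3*v^2 + 7*v + 2))/(-v^3 + 3*v^2 + 7*v + 2)^3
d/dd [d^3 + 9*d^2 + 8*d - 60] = 3*d^2 + 18*d + 8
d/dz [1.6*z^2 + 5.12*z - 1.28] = 3.2*z + 5.12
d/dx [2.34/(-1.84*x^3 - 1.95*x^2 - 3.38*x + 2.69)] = (12.9168*x^2 + 9.126*x + 7.9092)/(1.84*x^3 + 1.95*x^2 + 3.38*x - 2.69)^2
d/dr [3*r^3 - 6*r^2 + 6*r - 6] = 9*r^2 - 12*r + 6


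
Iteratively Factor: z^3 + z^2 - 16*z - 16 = (z + 4)*(z^2 - 3*z - 4) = (z - 4)*(z + 4)*(z + 1)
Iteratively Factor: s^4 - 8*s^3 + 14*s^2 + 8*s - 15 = (s - 3)*(s^3 - 5*s^2 - s + 5) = (s - 3)*(s - 1)*(s^2 - 4*s - 5) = (s - 3)*(s - 1)*(s + 1)*(s - 5)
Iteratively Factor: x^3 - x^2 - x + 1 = (x + 1)*(x^2 - 2*x + 1) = (x - 1)*(x + 1)*(x - 1)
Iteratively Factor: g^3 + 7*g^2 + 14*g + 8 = (g + 1)*(g^2 + 6*g + 8) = (g + 1)*(g + 2)*(g + 4)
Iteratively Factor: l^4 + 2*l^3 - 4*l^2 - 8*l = (l + 2)*(l^3 - 4*l) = (l - 2)*(l + 2)*(l^2 + 2*l) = (l - 2)*(l + 2)^2*(l)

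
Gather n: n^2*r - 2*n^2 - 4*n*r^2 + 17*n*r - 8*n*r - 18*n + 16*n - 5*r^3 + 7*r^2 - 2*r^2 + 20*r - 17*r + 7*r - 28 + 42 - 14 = n^2*(r - 2) + n*(-4*r^2 + 9*r - 2) - 5*r^3 + 5*r^2 + 10*r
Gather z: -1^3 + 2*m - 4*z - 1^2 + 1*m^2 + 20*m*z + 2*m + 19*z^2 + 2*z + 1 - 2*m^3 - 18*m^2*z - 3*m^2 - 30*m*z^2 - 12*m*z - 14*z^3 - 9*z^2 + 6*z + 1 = -2*m^3 - 2*m^2 + 4*m - 14*z^3 + z^2*(10 - 30*m) + z*(-18*m^2 + 8*m + 4)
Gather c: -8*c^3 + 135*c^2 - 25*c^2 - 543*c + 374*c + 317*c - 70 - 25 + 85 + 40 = -8*c^3 + 110*c^2 + 148*c + 30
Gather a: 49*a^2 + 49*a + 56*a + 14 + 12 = 49*a^2 + 105*a + 26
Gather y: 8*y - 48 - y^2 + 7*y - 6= -y^2 + 15*y - 54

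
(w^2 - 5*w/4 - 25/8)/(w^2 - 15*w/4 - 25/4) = (w - 5/2)/(w - 5)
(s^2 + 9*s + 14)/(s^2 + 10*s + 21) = (s + 2)/(s + 3)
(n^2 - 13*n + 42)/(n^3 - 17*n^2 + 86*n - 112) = (n - 6)/(n^2 - 10*n + 16)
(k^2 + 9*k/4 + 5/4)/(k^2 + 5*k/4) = (k + 1)/k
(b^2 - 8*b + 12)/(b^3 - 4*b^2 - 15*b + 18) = (b - 2)/(b^2 + 2*b - 3)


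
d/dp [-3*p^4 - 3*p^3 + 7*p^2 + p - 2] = -12*p^3 - 9*p^2 + 14*p + 1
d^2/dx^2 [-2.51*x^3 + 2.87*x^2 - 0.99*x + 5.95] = 5.74 - 15.06*x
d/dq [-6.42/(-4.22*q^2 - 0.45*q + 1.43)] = (-54.1848*q - 2.889)/(4.22*q^2 + 0.45*q - 1.43)^2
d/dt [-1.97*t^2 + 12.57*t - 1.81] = 12.57 - 3.94*t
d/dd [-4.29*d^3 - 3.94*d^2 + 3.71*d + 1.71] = -12.87*d^2 - 7.88*d + 3.71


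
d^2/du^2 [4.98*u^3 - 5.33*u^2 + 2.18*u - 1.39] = 29.88*u - 10.66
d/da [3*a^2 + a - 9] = 6*a + 1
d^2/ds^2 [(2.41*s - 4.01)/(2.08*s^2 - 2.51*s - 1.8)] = ((28.7798 - 30.0768*s)*(-2.08*s^2 + 2.51*s + 1.8) - (2.41*s - 4.01)*(4.16*s - 2.51)*(8.32*s - 5.02))/(-2.08*s^2 + 2.51*s + 1.8)^3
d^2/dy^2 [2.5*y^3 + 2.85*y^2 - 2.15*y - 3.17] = 15.0*y + 5.7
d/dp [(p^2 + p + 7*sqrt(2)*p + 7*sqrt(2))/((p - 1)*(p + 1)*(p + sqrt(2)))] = (-p^2 - 14*sqrt(2)*p - 14 + 6*sqrt(2))/(p^4 - 2*p^3 + 2*sqrt(2)*p^3 - 4*sqrt(2)*p^2 + 3*p^2 - 4*p + 2*sqrt(2)*p + 2)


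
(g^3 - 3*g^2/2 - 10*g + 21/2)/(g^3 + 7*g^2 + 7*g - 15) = (g - 7/2)/(g + 5)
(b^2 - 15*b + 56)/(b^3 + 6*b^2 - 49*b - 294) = (b - 8)/(b^2 + 13*b + 42)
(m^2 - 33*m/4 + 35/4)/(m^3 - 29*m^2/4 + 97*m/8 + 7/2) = 2*(4*m^2 - 33*m + 35)/(8*m^3 - 58*m^2 + 97*m + 28)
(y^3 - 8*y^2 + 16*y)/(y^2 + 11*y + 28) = y*(y^2 - 8*y + 16)/(y^2 + 11*y + 28)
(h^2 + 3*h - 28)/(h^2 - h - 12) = (h + 7)/(h + 3)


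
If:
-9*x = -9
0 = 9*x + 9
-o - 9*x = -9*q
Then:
No Solution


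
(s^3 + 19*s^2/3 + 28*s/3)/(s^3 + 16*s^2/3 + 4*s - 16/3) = s*(3*s + 7)/(3*s^2 + 4*s - 4)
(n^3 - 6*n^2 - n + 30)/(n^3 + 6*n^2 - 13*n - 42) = (n - 5)/(n + 7)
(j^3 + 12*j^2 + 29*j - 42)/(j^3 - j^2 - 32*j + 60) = (j^2 + 6*j - 7)/(j^2 - 7*j + 10)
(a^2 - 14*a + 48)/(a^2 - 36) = (a - 8)/(a + 6)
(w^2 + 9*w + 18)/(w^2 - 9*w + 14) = (w^2 + 9*w + 18)/(w^2 - 9*w + 14)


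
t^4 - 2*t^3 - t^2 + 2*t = t*(t - 2)*(t - 1)*(t + 1)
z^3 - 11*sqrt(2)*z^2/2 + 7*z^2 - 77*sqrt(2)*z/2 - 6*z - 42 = (z + 7)*(z - 6*sqrt(2))*(z + sqrt(2)/2)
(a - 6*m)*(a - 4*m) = a^2 - 10*a*m + 24*m^2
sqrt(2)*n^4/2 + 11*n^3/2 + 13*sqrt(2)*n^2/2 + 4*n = n*(n/2 + sqrt(2)/2)*(n + 4*sqrt(2))*(sqrt(2)*n + 1)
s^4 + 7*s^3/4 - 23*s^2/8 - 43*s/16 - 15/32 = (s - 3/2)*(s + 1/4)*(s + 1/2)*(s + 5/2)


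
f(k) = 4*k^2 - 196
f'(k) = 8*k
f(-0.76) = -193.69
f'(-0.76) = -6.08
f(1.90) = -181.56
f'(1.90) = 15.20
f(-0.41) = -195.33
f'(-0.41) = -3.28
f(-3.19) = -155.30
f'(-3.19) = -25.52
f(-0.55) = -194.79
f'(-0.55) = -4.40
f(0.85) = -193.11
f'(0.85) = 6.80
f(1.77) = -183.47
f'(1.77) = 14.16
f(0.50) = -195.00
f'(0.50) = 4.00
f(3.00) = -160.00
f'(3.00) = 24.00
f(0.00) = -196.00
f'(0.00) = 0.00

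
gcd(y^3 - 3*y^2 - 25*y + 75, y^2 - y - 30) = y + 5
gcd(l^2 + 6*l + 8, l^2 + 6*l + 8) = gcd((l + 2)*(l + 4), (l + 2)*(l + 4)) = l^2 + 6*l + 8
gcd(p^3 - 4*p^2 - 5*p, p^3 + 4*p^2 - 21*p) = p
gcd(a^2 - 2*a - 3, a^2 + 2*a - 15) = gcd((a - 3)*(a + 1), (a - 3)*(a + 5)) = a - 3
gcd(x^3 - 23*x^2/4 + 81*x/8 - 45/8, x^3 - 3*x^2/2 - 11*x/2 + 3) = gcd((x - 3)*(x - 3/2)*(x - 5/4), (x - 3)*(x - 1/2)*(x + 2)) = x - 3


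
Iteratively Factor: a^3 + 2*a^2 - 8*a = (a + 4)*(a^2 - 2*a) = (a - 2)*(a + 4)*(a)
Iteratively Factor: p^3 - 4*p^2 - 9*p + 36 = (p - 4)*(p^2 - 9) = (p - 4)*(p + 3)*(p - 3)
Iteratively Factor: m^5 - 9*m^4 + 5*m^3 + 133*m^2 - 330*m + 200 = (m - 2)*(m^4 - 7*m^3 - 9*m^2 + 115*m - 100) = (m - 2)*(m + 4)*(m^3 - 11*m^2 + 35*m - 25) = (m - 2)*(m - 1)*(m + 4)*(m^2 - 10*m + 25) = (m - 5)*(m - 2)*(m - 1)*(m + 4)*(m - 5)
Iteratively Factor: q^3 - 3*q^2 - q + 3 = (q - 3)*(q^2 - 1) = (q - 3)*(q - 1)*(q + 1)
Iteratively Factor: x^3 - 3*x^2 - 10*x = (x)*(x^2 - 3*x - 10) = x*(x - 5)*(x + 2)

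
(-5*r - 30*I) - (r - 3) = -6*r + 3 - 30*I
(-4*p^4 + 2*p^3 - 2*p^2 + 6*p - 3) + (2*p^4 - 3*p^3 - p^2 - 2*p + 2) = -2*p^4 - p^3 - 3*p^2 + 4*p - 1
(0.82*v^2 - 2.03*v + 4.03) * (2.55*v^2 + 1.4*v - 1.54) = 2.091*v^4 - 4.0285*v^3 + 6.1717*v^2 + 8.7682*v - 6.2062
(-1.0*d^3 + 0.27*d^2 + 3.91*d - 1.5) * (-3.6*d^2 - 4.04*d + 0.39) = 3.6*d^5 + 3.068*d^4 - 15.5568*d^3 - 10.2911*d^2 + 7.5849*d - 0.585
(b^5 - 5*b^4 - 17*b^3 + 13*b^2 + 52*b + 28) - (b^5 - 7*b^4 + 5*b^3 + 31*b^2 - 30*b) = 2*b^4 - 22*b^3 - 18*b^2 + 82*b + 28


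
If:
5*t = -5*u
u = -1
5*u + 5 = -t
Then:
No Solution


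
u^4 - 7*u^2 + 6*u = u*(u - 2)*(u - 1)*(u + 3)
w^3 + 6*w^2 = w^2*(w + 6)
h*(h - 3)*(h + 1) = h^3 - 2*h^2 - 3*h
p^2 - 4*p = p*(p - 4)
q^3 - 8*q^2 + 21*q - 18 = (q - 3)^2*(q - 2)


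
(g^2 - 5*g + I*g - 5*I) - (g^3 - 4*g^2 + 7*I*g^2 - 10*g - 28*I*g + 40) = -g^3 + 5*g^2 - 7*I*g^2 + 5*g + 29*I*g - 40 - 5*I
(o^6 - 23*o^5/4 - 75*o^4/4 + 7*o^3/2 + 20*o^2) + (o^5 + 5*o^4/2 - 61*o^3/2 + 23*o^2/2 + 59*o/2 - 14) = o^6 - 19*o^5/4 - 65*o^4/4 - 27*o^3 + 63*o^2/2 + 59*o/2 - 14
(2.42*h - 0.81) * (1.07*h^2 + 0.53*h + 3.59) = 2.5894*h^3 + 0.4159*h^2 + 8.2585*h - 2.9079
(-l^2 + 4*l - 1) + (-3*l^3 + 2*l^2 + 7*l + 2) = -3*l^3 + l^2 + 11*l + 1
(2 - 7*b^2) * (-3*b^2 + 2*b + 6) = 21*b^4 - 14*b^3 - 48*b^2 + 4*b + 12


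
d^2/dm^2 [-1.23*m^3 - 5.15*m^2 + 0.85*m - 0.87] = -7.38*m - 10.3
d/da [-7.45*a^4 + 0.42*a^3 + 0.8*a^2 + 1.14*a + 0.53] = -29.8*a^3 + 1.26*a^2 + 1.6*a + 1.14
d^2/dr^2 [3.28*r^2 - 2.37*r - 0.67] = 6.56000000000000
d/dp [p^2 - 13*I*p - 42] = 2*p - 13*I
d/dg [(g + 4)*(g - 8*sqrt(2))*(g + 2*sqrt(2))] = 3*g^2 - 12*sqrt(2)*g + 8*g - 24*sqrt(2) - 32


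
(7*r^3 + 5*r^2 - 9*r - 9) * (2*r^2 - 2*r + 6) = 14*r^5 - 4*r^4 + 14*r^3 + 30*r^2 - 36*r - 54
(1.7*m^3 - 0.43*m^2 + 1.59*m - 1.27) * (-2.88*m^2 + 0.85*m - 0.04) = -4.896*m^5 + 2.6834*m^4 - 5.0127*m^3 + 5.0263*m^2 - 1.1431*m + 0.0508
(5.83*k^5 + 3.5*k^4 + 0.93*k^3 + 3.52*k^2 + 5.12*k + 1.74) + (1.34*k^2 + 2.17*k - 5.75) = 5.83*k^5 + 3.5*k^4 + 0.93*k^3 + 4.86*k^2 + 7.29*k - 4.01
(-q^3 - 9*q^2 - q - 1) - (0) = -q^3 - 9*q^2 - q - 1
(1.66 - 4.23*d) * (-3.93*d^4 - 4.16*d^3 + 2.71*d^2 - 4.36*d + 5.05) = 16.6239*d^5 + 11.073*d^4 - 18.3689*d^3 + 22.9414*d^2 - 28.5991*d + 8.383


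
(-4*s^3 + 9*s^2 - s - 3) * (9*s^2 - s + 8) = -36*s^5 + 85*s^4 - 50*s^3 + 46*s^2 - 5*s - 24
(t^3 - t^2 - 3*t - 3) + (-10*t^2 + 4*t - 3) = t^3 - 11*t^2 + t - 6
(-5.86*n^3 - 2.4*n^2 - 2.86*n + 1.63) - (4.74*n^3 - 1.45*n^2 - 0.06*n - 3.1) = -10.6*n^3 - 0.95*n^2 - 2.8*n + 4.73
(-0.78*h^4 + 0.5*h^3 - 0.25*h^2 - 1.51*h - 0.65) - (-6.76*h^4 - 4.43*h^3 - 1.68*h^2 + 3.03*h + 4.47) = 5.98*h^4 + 4.93*h^3 + 1.43*h^2 - 4.54*h - 5.12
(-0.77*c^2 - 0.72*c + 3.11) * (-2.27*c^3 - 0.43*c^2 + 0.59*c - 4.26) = 1.7479*c^5 + 1.9655*c^4 - 7.2044*c^3 + 1.5181*c^2 + 4.9021*c - 13.2486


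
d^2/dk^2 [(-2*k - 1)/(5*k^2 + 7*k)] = 2*(-50*k^3 - 75*k^2 - 105*k - 49)/(k^3*(125*k^3 + 525*k^2 + 735*k + 343))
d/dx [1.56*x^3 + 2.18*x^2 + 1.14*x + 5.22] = 4.68*x^2 + 4.36*x + 1.14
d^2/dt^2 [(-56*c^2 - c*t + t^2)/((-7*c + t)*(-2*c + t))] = 4*c*(-1841*c^3 + 777*c^2*t - 105*c*t^2 + 4*t^3)/(2744*c^6 - 5292*c^5*t + 3990*c^4*t^2 - 1485*c^3*t^3 + 285*c^2*t^4 - 27*c*t^5 + t^6)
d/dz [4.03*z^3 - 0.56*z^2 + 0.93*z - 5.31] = 12.09*z^2 - 1.12*z + 0.93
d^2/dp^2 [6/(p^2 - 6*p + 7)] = 12*(-p^2 + 6*p + 4*(p - 3)^2 - 7)/(p^2 - 6*p + 7)^3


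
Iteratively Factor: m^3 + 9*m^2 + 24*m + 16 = (m + 1)*(m^2 + 8*m + 16) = (m + 1)*(m + 4)*(m + 4)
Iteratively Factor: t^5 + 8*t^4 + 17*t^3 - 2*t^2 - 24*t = (t + 4)*(t^4 + 4*t^3 + t^2 - 6*t) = (t - 1)*(t + 4)*(t^3 + 5*t^2 + 6*t) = (t - 1)*(t + 2)*(t + 4)*(t^2 + 3*t) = (t - 1)*(t + 2)*(t + 3)*(t + 4)*(t)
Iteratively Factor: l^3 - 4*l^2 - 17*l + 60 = (l - 3)*(l^2 - l - 20) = (l - 3)*(l + 4)*(l - 5)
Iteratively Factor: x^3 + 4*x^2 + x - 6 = (x - 1)*(x^2 + 5*x + 6) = (x - 1)*(x + 3)*(x + 2)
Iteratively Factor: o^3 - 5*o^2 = (o)*(o^2 - 5*o) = o^2*(o - 5)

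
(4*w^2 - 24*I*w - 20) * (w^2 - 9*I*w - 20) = 4*w^4 - 60*I*w^3 - 316*w^2 + 660*I*w + 400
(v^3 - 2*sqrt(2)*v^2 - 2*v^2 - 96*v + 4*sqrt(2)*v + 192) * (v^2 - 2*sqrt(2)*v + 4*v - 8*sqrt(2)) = v^5 - 4*sqrt(2)*v^4 + 2*v^4 - 96*v^3 - 8*sqrt(2)*v^3 - 176*v^2 + 224*sqrt(2)*v^2 + 384*sqrt(2)*v + 704*v - 1536*sqrt(2)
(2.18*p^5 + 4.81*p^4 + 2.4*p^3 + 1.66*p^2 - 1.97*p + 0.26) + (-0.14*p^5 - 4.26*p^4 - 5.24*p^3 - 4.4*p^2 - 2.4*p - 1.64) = 2.04*p^5 + 0.55*p^4 - 2.84*p^3 - 2.74*p^2 - 4.37*p - 1.38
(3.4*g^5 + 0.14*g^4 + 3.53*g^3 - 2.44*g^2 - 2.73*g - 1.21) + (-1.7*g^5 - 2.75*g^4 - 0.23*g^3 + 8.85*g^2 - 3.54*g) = 1.7*g^5 - 2.61*g^4 + 3.3*g^3 + 6.41*g^2 - 6.27*g - 1.21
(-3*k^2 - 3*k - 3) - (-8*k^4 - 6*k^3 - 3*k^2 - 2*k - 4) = 8*k^4 + 6*k^3 - k + 1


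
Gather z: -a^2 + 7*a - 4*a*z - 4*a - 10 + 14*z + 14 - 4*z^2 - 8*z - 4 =-a^2 + 3*a - 4*z^2 + z*(6 - 4*a)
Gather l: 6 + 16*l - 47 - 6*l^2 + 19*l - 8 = -6*l^2 + 35*l - 49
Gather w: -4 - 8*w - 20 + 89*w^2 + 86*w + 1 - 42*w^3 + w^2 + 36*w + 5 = -42*w^3 + 90*w^2 + 114*w - 18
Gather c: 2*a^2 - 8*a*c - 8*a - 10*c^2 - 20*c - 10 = 2*a^2 - 8*a - 10*c^2 + c*(-8*a - 20) - 10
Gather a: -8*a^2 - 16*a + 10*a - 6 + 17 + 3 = -8*a^2 - 6*a + 14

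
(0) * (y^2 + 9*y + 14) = 0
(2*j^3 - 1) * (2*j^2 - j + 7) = 4*j^5 - 2*j^4 + 14*j^3 - 2*j^2 + j - 7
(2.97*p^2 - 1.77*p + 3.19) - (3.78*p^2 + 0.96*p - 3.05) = -0.81*p^2 - 2.73*p + 6.24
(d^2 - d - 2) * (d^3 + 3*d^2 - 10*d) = d^5 + 2*d^4 - 15*d^3 + 4*d^2 + 20*d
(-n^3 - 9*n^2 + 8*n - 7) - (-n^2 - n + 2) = -n^3 - 8*n^2 + 9*n - 9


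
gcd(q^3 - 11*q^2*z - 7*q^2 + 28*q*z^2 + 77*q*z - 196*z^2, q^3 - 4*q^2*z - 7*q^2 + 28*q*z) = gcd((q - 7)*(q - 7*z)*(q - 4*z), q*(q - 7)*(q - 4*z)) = -q^2 + 4*q*z + 7*q - 28*z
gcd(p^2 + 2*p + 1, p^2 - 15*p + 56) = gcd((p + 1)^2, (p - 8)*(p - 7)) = 1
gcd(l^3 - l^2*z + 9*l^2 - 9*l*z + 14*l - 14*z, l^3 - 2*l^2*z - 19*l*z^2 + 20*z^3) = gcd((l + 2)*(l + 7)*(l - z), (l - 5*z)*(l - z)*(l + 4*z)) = -l + z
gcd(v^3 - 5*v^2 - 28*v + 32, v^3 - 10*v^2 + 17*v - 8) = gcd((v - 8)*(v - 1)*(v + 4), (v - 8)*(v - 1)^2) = v^2 - 9*v + 8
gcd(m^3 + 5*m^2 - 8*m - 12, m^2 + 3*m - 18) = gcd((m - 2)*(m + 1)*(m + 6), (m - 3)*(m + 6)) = m + 6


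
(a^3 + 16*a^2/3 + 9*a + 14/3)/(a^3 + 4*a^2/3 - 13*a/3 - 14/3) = (a + 2)/(a - 2)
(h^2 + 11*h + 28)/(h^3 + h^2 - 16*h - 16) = (h + 7)/(h^2 - 3*h - 4)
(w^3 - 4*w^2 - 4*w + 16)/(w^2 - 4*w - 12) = (w^2 - 6*w + 8)/(w - 6)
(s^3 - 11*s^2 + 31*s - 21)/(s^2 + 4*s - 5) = (s^2 - 10*s + 21)/(s + 5)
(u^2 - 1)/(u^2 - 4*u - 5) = (u - 1)/(u - 5)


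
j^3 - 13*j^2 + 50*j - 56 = (j - 7)*(j - 4)*(j - 2)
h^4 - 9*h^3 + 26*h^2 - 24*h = h*(h - 4)*(h - 3)*(h - 2)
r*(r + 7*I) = r^2 + 7*I*r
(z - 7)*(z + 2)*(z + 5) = z^3 - 39*z - 70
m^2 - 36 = (m - 6)*(m + 6)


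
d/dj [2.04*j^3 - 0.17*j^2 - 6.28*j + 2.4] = 6.12*j^2 - 0.34*j - 6.28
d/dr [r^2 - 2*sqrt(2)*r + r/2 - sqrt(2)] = 2*r - 2*sqrt(2) + 1/2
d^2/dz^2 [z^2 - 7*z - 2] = 2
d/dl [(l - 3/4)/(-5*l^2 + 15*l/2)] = (8*l^2 - 12*l + 9)/(10*l^2*(4*l^2 - 12*l + 9))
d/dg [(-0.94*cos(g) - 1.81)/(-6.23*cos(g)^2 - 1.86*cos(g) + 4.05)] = (5.8562*cos(g)^2 + 22.5526*cos(g) + 7.1736)*sin(g)/(38.8129*cos(g)^4 + 23.1756*cos(g)^3 - 47.0034*cos(g)^2 - 15.066*cos(g) + 16.4025)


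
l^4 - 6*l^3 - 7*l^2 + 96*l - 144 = (l - 4)*(l - 3)^2*(l + 4)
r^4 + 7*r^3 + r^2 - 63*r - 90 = (r - 3)*(r + 2)*(r + 3)*(r + 5)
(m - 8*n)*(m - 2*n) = m^2 - 10*m*n + 16*n^2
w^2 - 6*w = w*(w - 6)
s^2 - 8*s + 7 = (s - 7)*(s - 1)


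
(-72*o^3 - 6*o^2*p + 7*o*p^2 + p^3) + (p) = -72*o^3 - 6*o^2*p + 7*o*p^2 + p^3 + p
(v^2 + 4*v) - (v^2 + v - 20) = 3*v + 20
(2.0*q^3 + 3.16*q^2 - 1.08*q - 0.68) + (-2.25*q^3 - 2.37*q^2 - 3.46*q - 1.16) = -0.25*q^3 + 0.79*q^2 - 4.54*q - 1.84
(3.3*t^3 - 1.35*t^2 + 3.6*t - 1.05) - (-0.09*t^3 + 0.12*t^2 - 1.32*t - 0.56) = 3.39*t^3 - 1.47*t^2 + 4.92*t - 0.49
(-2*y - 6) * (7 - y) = 2*y^2 - 8*y - 42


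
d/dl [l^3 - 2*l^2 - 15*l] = 3*l^2 - 4*l - 15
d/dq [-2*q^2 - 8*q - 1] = -4*q - 8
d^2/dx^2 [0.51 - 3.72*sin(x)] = 3.72*sin(x)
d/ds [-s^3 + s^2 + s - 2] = -3*s^2 + 2*s + 1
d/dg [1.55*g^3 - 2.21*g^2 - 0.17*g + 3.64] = 4.65*g^2 - 4.42*g - 0.17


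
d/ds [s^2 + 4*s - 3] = 2*s + 4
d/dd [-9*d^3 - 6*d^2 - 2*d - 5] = -27*d^2 - 12*d - 2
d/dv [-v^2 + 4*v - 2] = 4 - 2*v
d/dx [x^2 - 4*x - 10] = 2*x - 4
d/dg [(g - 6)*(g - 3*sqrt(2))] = 2*g - 6 - 3*sqrt(2)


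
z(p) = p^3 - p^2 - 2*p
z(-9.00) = -792.00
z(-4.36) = -93.17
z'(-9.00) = 259.00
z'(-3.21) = 35.33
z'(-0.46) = -0.45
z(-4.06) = -75.29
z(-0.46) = 0.61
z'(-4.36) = 63.75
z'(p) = 3*p^2 - 2*p - 2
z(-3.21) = -36.96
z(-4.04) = -74.18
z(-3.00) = -30.00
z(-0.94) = 0.17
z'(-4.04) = 55.04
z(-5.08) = -146.74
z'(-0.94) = 2.53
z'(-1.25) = 5.19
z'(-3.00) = 31.00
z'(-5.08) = 85.58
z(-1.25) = -1.02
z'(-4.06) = 55.57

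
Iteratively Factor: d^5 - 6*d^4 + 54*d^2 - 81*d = (d + 3)*(d^4 - 9*d^3 + 27*d^2 - 27*d) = (d - 3)*(d + 3)*(d^3 - 6*d^2 + 9*d) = d*(d - 3)*(d + 3)*(d^2 - 6*d + 9) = d*(d - 3)^2*(d + 3)*(d - 3)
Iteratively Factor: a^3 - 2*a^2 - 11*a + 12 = (a - 4)*(a^2 + 2*a - 3) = (a - 4)*(a - 1)*(a + 3)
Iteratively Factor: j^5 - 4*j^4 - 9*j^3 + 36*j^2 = (j)*(j^4 - 4*j^3 - 9*j^2 + 36*j) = j*(j - 3)*(j^3 - j^2 - 12*j) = j^2*(j - 3)*(j^2 - j - 12) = j^2*(j - 4)*(j - 3)*(j + 3)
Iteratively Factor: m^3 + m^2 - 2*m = (m + 2)*(m^2 - m) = m*(m + 2)*(m - 1)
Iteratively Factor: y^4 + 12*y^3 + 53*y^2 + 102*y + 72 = (y + 2)*(y^3 + 10*y^2 + 33*y + 36) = (y + 2)*(y + 4)*(y^2 + 6*y + 9) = (y + 2)*(y + 3)*(y + 4)*(y + 3)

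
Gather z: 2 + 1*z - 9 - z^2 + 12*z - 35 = -z^2 + 13*z - 42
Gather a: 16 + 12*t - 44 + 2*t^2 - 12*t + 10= 2*t^2 - 18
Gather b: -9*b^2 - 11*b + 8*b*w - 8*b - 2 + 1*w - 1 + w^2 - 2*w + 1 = -9*b^2 + b*(8*w - 19) + w^2 - w - 2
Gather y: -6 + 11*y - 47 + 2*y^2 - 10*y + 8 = 2*y^2 + y - 45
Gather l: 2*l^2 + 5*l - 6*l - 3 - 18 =2*l^2 - l - 21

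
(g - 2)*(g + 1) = g^2 - g - 2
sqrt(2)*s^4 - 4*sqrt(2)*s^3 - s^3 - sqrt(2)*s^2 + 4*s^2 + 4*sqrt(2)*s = s*(s - 4)*(s - sqrt(2))*(sqrt(2)*s + 1)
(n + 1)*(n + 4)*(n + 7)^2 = n^4 + 19*n^3 + 123*n^2 + 301*n + 196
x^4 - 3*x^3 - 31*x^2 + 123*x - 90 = (x - 5)*(x - 3)*(x - 1)*(x + 6)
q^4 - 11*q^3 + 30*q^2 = q^2*(q - 6)*(q - 5)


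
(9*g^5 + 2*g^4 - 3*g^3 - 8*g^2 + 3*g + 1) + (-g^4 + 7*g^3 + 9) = 9*g^5 + g^4 + 4*g^3 - 8*g^2 + 3*g + 10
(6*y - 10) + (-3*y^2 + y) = -3*y^2 + 7*y - 10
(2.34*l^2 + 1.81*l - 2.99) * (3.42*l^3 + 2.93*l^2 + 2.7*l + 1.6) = 8.0028*l^5 + 13.0464*l^4 + 1.3955*l^3 - 0.129700000000001*l^2 - 5.177*l - 4.784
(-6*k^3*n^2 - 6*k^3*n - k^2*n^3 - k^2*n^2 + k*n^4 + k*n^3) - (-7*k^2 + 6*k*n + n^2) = -6*k^3*n^2 - 6*k^3*n - k^2*n^3 - k^2*n^2 + 7*k^2 + k*n^4 + k*n^3 - 6*k*n - n^2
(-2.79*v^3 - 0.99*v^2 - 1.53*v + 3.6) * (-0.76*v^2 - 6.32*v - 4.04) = 2.1204*v^5 + 18.3852*v^4 + 18.6912*v^3 + 10.9332*v^2 - 16.5708*v - 14.544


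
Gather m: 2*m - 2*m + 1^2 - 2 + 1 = 0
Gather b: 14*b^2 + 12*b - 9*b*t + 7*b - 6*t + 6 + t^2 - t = 14*b^2 + b*(19 - 9*t) + t^2 - 7*t + 6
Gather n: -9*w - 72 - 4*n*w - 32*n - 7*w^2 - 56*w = n*(-4*w - 32) - 7*w^2 - 65*w - 72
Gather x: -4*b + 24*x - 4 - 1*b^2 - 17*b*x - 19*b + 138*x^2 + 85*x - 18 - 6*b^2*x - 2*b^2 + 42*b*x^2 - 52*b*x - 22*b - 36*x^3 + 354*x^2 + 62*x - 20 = -3*b^2 - 45*b - 36*x^3 + x^2*(42*b + 492) + x*(-6*b^2 - 69*b + 171) - 42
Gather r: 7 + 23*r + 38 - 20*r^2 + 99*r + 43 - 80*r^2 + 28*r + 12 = -100*r^2 + 150*r + 100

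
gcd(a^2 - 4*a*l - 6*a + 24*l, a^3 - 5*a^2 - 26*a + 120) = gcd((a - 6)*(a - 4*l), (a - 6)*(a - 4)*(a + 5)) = a - 6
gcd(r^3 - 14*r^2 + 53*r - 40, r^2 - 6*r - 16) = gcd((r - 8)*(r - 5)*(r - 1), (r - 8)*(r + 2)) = r - 8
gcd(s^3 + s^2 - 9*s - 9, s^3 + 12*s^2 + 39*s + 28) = s + 1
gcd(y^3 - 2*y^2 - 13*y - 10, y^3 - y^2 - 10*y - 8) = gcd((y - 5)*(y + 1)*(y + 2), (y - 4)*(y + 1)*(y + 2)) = y^2 + 3*y + 2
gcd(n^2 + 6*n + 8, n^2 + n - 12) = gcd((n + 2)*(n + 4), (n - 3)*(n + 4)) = n + 4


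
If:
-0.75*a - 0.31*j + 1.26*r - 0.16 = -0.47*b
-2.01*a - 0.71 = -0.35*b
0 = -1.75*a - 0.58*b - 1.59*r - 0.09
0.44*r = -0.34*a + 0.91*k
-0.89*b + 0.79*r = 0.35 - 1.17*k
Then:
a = -0.36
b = -0.03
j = 1.73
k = 0.04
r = 0.35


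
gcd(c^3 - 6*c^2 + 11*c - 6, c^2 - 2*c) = c - 2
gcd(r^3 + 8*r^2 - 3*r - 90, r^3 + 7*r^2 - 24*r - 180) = r + 6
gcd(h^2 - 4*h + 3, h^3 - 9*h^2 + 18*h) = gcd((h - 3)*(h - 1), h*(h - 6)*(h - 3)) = h - 3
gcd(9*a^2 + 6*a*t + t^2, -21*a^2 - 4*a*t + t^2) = 3*a + t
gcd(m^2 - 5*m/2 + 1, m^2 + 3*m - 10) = m - 2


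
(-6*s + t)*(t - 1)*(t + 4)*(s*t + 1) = -6*s^2*t^3 - 18*s^2*t^2 + 24*s^2*t + s*t^4 + 3*s*t^3 - 10*s*t^2 - 18*s*t + 24*s + t^3 + 3*t^2 - 4*t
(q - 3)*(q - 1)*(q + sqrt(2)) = q^3 - 4*q^2 + sqrt(2)*q^2 - 4*sqrt(2)*q + 3*q + 3*sqrt(2)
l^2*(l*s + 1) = l^3*s + l^2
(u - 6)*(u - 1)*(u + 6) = u^3 - u^2 - 36*u + 36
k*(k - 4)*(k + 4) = k^3 - 16*k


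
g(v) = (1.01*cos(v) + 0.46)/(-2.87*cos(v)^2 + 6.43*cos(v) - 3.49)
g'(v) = (-5.74*sin(v)*cos(v) + 6.43*sin(v))*(1.01*cos(v) + 0.46)/(-2.87*cos(v)^2 + 6.43*cos(v) - 3.49)^2 - 1.01*sin(v)/(-2.87*cos(v)^2 + 6.43*cos(v) - 3.49) = (-2.8987*cos(v)^2 - 2.6404*cos(v) + 6.4827)*sin(v)/(8.2369*cos(v)^4 - 36.9082*cos(v)^3 + 61.3775*cos(v)^2 - 44.8814*cos(v) + 12.1801)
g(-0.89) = -1.89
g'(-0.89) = -8.49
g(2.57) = 0.04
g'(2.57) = 0.03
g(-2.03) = -0.00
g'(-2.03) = -0.13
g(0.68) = -5.52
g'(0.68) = 33.11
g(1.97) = -0.01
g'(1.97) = 0.16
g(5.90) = 287.06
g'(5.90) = -24324.07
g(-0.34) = 66.94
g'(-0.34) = -1061.94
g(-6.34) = 21.32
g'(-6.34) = -11.46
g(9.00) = 0.04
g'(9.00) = 0.02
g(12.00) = -12.18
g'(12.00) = -101.30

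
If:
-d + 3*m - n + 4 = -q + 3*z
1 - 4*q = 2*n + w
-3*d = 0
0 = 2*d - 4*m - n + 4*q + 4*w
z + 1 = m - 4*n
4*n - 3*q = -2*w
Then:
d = 0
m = 931/484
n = -79/121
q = 2/11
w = 191/121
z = 1711/484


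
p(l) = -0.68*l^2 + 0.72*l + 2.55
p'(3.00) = -3.36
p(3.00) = -1.41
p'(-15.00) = 21.12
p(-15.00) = -161.25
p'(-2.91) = 4.68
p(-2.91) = -5.30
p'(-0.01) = 0.73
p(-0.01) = 2.54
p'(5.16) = -6.30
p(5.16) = -11.84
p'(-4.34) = 6.62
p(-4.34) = -13.38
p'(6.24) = -7.77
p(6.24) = -19.43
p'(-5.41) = 8.08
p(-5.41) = -21.25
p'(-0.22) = 1.02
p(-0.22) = 2.36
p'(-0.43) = 1.30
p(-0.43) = 2.11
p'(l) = 0.72 - 1.36*l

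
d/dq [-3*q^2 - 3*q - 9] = -6*q - 3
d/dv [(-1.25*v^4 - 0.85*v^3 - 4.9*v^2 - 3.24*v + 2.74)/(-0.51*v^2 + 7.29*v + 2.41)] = (1.275*v^5 - 26.904*v^4 - 24.443*v^3 - 43.5189*v^2 - 20.8232*v - 27.783)/(0.2601*v^4 - 7.4358*v^3 + 50.6859*v^2 + 35.1378*v + 5.8081)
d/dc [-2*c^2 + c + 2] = 1 - 4*c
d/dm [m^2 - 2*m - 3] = 2*m - 2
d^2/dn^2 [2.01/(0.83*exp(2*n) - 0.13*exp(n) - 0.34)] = ((0.2613 - 6.6732*exp(n))*(-0.83*exp(2*n) + 0.13*exp(n) + 0.34) - 2.01*(1.66*exp(n) - 0.13)*(3.32*exp(n) - 0.26)*exp(n))*exp(n)/(-0.83*exp(2*n) + 0.13*exp(n) + 0.34)^3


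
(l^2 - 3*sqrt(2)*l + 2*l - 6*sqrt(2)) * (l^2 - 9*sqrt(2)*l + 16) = l^4 - 12*sqrt(2)*l^3 + 2*l^3 - 24*sqrt(2)*l^2 + 70*l^2 - 48*sqrt(2)*l + 140*l - 96*sqrt(2)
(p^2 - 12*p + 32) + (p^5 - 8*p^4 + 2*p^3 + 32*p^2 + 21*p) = p^5 - 8*p^4 + 2*p^3 + 33*p^2 + 9*p + 32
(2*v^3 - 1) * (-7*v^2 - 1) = -14*v^5 - 2*v^3 + 7*v^2 + 1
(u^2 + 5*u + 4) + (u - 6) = u^2 + 6*u - 2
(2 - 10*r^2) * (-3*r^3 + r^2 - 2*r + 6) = 30*r^5 - 10*r^4 + 14*r^3 - 58*r^2 - 4*r + 12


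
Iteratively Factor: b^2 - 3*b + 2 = (b - 2)*(b - 1)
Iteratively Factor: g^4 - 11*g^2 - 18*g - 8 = (g + 1)*(g^3 - g^2 - 10*g - 8) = (g + 1)^2*(g^2 - 2*g - 8) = (g + 1)^2*(g + 2)*(g - 4)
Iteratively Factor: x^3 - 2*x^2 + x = (x - 1)*(x^2 - x) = x*(x - 1)*(x - 1)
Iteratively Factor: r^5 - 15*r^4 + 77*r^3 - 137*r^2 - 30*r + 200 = (r - 5)*(r^4 - 10*r^3 + 27*r^2 - 2*r - 40) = (r - 5)*(r + 1)*(r^3 - 11*r^2 + 38*r - 40) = (r - 5)*(r - 2)*(r + 1)*(r^2 - 9*r + 20) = (r - 5)*(r - 4)*(r - 2)*(r + 1)*(r - 5)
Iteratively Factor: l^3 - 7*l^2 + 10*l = (l - 2)*(l^2 - 5*l) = l*(l - 2)*(l - 5)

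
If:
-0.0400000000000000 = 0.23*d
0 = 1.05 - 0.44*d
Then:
No Solution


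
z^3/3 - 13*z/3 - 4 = (z/3 + 1)*(z - 4)*(z + 1)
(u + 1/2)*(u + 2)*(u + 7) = u^3 + 19*u^2/2 + 37*u/2 + 7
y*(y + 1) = y^2 + y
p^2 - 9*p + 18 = (p - 6)*(p - 3)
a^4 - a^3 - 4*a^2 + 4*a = a*(a - 2)*(a - 1)*(a + 2)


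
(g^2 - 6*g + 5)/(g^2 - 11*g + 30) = (g - 1)/(g - 6)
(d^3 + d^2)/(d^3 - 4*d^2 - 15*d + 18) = d^2*(d + 1)/(d^3 - 4*d^2 - 15*d + 18)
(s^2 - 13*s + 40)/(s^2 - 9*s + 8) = (s - 5)/(s - 1)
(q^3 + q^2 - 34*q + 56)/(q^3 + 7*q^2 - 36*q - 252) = (q^2 - 6*q + 8)/(q^2 - 36)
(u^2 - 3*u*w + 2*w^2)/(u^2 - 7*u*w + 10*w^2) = (u - w)/(u - 5*w)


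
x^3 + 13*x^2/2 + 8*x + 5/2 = (x + 1/2)*(x + 1)*(x + 5)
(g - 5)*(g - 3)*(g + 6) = g^3 - 2*g^2 - 33*g + 90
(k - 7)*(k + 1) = k^2 - 6*k - 7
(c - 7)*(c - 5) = c^2 - 12*c + 35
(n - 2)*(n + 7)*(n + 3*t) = n^3 + 3*n^2*t + 5*n^2 + 15*n*t - 14*n - 42*t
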